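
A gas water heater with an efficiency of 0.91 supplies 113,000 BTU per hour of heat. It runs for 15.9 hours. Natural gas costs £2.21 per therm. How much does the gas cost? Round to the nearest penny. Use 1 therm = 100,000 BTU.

£43.63

Heat delivered = 113,000 BTU/h × 15.9 h = 1,796,700 BTU
Gas input = 1,796,700 / 0.91 = 1,974,396 BTU
= 1,974,396 / 100,000 = 19.74 therm
Cost = 19.74 × £2.21/therm = £43.63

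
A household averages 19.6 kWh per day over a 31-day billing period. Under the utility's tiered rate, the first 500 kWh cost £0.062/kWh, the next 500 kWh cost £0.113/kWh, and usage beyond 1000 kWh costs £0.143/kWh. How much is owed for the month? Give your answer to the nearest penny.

Usage = 19.6 kWh/day × 31 days = 607.6 kWh
First 500 kWh × £0.062 = £31.00
Next 107.6 kWh × £0.113 = £12.16
Remaining tier: 0 kWh (not reached)
Total = £43.16

£43.16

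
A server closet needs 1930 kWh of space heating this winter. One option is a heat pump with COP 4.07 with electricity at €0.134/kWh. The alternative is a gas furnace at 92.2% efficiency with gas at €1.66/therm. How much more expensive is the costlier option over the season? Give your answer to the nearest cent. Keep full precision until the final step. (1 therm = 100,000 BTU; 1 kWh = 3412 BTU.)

€55.02

Heat load = 1930 kWh × 3412 = 6,585,160 BTU
Gas: input = 6,585,160 / 0.922 = 7,142,256 BTU = 71.42 therm → 71.42 × €1.66 = €118.56
Heat pump: 6,585,160 BTU / 3412 = 1,930 kWh heat; / 4.07 = 474.2 kWh in → × €0.134 = €63.54
Difference = |€118.56 − €63.54| = €55.02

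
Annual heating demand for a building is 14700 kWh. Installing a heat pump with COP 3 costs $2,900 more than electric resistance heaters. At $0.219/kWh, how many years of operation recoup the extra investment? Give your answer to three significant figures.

Resistance: 14700 kWh × $0.219 = $3,219.30/yr
Heat pump: 14700 / 3 = 4900 kWh in → × $0.219 = $1,073.10/yr
Annual savings = $2,146.20
Payback = $2,900 / $2,146.20 = 1.35 years

1.35 years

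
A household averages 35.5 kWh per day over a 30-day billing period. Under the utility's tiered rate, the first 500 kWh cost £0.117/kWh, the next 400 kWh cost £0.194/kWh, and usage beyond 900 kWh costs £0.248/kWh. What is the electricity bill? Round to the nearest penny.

£177.02

Usage = 35.5 kWh/day × 30 days = 1065 kWh
First 500 kWh × £0.117 = £58.50
Next 400 kWh × £0.194 = £77.60
Remaining 165 kWh × £0.248 = £40.92
Total = £177.02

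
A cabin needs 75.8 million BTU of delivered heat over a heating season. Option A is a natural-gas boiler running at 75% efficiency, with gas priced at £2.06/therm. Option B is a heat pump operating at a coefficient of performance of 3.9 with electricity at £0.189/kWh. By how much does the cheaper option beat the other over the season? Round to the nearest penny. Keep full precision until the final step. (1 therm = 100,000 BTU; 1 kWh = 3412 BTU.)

£1005.37

Heat load = 75.8 × 10⁶ BTU = 75,800,000 BTU
Gas: input = 75,800,000 / 0.75 = 101,066,667 BTU = 1,011 therm → 1,011 × £2.06 = £2,081.97
Heat pump: 75,800,000 BTU / 3412 = 22,220 kWh heat; / 3.9 = 5,696 kWh in → × £0.189 = £1,076.61
Difference = |£2,081.97 − £1,076.61| = £1,005.37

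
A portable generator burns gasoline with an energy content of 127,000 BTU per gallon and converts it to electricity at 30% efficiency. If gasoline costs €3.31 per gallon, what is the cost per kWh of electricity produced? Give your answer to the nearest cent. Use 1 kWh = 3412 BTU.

Electrical output per gallon = 127,000 BTU × 0.30 / 3412 BTU/kWh = 11.17 kWh
Cost per kWh = €3.31 / 11.17 kWh = €0.296

€0.30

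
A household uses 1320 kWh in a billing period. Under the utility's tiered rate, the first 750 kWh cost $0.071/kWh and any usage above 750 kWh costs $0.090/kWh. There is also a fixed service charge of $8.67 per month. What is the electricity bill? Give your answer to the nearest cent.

First 750 kWh × $0.071 = $53.25
Remaining 570 kWh × $0.090 = $51.30
Energy charge = $104.55; + service $8.67 = $113.22

$113.22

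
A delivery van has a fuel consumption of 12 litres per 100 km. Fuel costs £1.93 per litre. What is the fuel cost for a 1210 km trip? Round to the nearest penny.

£280.24

Fuel = 12 L/100 km × 1210 km / 100 = 145.2 L
Cost = 145.2 L × £1.93/L = £280.24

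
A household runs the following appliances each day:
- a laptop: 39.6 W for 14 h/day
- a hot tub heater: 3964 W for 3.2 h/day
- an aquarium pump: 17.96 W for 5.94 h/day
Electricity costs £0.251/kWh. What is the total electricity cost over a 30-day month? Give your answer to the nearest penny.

laptop: 39.6 W × 14 h × 30 d = 16,632 Wh = 16.63 kWh
hot tub heater: 3964 W × 3.2 h × 30 d = 380,544 Wh = 380.5 kWh
aquarium pump: 17.96 W × 5.94 h × 30 d = 3,200 Wh = 3.2 kWh
Total energy = 16.63 + 380.5 + 3.2 = 400.4 kWh
Cost = 400.4 kWh × £0.251 = £100.49

£100.49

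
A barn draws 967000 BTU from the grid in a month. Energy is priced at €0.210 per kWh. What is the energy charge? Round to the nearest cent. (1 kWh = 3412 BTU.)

€59.52

967000 BTU × (0.00029308 kWh/BTU) = 283.4 kWh
Cost = 283.4 kWh × €0.210/kWh = €59.52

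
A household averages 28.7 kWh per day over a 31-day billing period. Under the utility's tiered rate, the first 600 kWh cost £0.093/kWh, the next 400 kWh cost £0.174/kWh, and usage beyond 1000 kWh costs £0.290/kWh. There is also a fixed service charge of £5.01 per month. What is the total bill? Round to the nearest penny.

Usage = 28.7 kWh/day × 31 days = 889.7 kWh
First 600 kWh × £0.093 = £55.80
Next 289.7 kWh × £0.174 = £50.41
Remaining tier: 0 kWh (not reached)
Energy charge = £106.21; + service £5.01 = £111.22

£111.22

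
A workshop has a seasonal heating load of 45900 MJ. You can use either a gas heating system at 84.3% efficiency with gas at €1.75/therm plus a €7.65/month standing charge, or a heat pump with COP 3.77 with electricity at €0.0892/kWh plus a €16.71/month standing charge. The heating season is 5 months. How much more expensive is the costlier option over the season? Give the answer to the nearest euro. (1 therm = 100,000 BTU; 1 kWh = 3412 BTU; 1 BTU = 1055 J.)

Heat load = 45900 MJ = 45,900,000,000 J / 1055 = 43,507,109 BTU
Gas: input = 43,507,109 / 0.843 = 51,609,856 BTU = 516.1 therm → 516.1 × €1.75 = €903.17; + 5 × €7.65 standing = €941.42
Heat pump: 43,507,109 BTU / 3412 = 12,750 kWh heat; / 3.77 = 3,382 kWh in → × €0.0892 = €301.70; + 5 × €16.71 standing = €385.25
Difference = |€941.42 − €385.25| = €556.17 ≈ €556

€556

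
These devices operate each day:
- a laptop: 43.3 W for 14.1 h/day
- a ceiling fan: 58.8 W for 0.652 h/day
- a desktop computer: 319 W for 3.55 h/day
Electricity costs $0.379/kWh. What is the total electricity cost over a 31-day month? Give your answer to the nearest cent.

laptop: 43.3 W × 14.1 h × 31 d = 18,926 Wh = 18.93 kWh
ceiling fan: 58.8 W × 0.652 h × 31 d = 1,188 Wh = 1.188 kWh
desktop computer: 319 W × 3.55 h × 31 d = 35,106 Wh = 35.11 kWh
Total energy = 18.93 + 1.188 + 35.11 = 55.22 kWh
Cost = 55.22 kWh × $0.379 = $20.93

$20.93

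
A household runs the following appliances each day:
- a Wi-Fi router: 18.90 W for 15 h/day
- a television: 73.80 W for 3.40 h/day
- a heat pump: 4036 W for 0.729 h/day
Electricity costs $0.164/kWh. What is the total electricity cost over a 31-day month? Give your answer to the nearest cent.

Wi-Fi router: 18.90 W × 15 h × 31 d = 8,788 Wh = 8.789 kWh
television: 73.80 W × 3.40 h × 31 d = 7,779 Wh = 7.779 kWh
heat pump: 4036 W × 0.729 h × 31 d = 91,210 Wh = 91.21 kWh
Total energy = 8.789 + 7.779 + 91.21 = 107.8 kWh
Cost = 107.8 kWh × $0.164 = $17.68

$17.68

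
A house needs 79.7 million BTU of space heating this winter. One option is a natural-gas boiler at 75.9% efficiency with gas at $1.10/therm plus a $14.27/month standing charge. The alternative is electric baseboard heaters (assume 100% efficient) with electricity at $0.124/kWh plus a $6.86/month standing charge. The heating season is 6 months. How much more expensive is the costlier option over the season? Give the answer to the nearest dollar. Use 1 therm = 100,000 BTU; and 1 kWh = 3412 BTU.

Heat load = 79.7 × 10⁶ BTU = 79,700,000 BTU
Gas: input = 79,700,000 / 0.759 = 105,006,588 BTU = 1,050 therm → 1,050 × $1.10 = $1,155.07; + 6 × $14.27 standing = $1,240.69
Electric: 79,700,000 BTU / 3412 = 23,360 kWh → × $0.124 = $2,896.48; + 6 × $6.86 standing = $2,937.64
Difference = |$1,240.69 − $2,937.64| = $1,696.95 ≈ $1697

$1697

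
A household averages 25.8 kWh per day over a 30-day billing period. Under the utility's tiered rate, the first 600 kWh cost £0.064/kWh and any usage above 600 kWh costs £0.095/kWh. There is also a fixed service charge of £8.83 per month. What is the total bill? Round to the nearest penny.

£63.76

Usage = 25.8 kWh/day × 30 days = 774 kWh
First 600 kWh × £0.064 = £38.40
Remaining 174 kWh × £0.095 = £16.53
Energy charge = £54.93; + service £8.83 = £63.76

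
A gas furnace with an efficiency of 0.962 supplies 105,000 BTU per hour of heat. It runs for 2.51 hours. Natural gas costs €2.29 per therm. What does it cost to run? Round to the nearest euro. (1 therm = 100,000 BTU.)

€6

Heat delivered = 105,000 BTU/h × 2.51 h = 263,550 BTU
Gas input = 263,550 / 0.962 = 273,960 BTU
= 273,960 / 100,000 = 2.74 therm
Cost = 2.74 × €2.29/therm = €6.27 ≈ €6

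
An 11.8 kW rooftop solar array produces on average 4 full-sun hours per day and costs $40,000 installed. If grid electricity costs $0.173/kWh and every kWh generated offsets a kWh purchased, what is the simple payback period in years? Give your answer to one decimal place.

Daily generation = 11.8 kW × 4 h = 47.2 kWh
Annual generation = 47.2 × 365 = 17228 kWh
Annual savings = 17228 × $0.173 = $2,980.44
Payback = $40,000 / $2,980.44 = 13.4 years

13.4 years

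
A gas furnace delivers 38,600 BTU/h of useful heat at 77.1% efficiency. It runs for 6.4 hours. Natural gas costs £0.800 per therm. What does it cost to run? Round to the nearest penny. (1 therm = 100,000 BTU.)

£2.56

Heat delivered = 38,600 BTU/h × 6.4 h = 247,040 BTU
Gas input = 247,040 / 0.771 = 320,415 BTU
= 320,415 / 100,000 = 3.204 therm
Cost = 3.204 × £0.800/therm = £2.56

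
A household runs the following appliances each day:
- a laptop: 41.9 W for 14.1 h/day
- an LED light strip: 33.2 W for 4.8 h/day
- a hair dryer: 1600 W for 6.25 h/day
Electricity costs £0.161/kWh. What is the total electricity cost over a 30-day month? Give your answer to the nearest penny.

laptop: 41.9 W × 14.1 h × 30 d = 17,724 Wh = 17.72 kWh
LED light strip: 33.2 W × 4.8 h × 30 d = 4,781 Wh = 4.781 kWh
hair dryer: 1600 W × 6.25 h × 30 d = 300,000 Wh = 300 kWh
Total energy = 17.72 + 4.781 + 300 = 322.5 kWh
Cost = 322.5 kWh × £0.161 = £51.92

£51.92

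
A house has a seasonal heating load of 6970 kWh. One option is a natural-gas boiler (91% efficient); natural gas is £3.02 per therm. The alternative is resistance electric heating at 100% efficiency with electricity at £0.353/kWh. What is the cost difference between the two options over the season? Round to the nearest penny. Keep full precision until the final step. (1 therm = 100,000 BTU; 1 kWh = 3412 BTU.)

£1671.17

Heat load = 6970 kWh × 3412 = 23,781,640 BTU
Gas: input = 23,781,640 / 0.91 = 26,133,670 BTU = 261.3 therm → 261.3 × £3.02 = £789.24
Electric: 23,781,640 BTU / 3412 = 6,970 kWh → × £0.353 = £2,460.41
Difference = |£789.24 − £2,460.41| = £1,671.17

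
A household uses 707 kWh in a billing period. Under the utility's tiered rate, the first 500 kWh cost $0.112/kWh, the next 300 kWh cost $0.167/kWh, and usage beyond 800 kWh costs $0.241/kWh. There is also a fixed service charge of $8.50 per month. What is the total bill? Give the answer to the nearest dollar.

$99

First 500 kWh × $0.112 = $56.00
Next 207 kWh × $0.167 = $34.57
Remaining tier: 0 kWh (not reached)
Energy charge = $90.57; + service $8.50 = $99.07 ≈ $99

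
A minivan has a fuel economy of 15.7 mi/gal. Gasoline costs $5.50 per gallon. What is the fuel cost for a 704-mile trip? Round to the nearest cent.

$246.62

Fuel = 704 mi / 15.7 mpg = 44.84 gal
Cost = 44.84 gal × $5.50/gal = $246.62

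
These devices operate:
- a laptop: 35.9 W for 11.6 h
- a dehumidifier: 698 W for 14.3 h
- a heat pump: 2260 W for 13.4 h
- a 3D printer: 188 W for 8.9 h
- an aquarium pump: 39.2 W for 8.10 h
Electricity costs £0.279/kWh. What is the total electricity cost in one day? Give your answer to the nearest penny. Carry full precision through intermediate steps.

£11.91

laptop: 35.9 W × 11.6 h = 416 Wh = 0.4164 kWh
dehumidifier: 698 W × 14.3 h = 9,981 Wh = 9.981 kWh
heat pump: 2260 W × 13.4 h = 30,284 Wh = 30.28 kWh
3D printer: 188 W × 8.9 h = 1,673 Wh = 1.673 kWh
aquarium pump: 39.2 W × 8.10 h = 318 Wh = 0.3175 kWh
Total energy = 0.4164 + 9.981 + 30.28 + 1.673 + 0.3175 = 42.67 kWh
Cost = 42.67 kWh × £0.279 = £11.91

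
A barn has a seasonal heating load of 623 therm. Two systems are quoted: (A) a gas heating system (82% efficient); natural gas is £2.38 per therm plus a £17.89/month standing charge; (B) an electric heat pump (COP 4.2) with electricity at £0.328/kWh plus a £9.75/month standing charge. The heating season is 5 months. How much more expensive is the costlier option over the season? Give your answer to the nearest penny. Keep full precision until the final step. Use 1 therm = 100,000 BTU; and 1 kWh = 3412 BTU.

Heat load = 623 therm × 100,000 = 62,300,000 BTU
Gas: input = 62,300,000 / 0.82 = 75,975,610 BTU = 759.8 therm → 759.8 × £2.38 = £1,808.22; + 5 × £17.89 standing = £1,897.67
Heat pump: 62,300,000 BTU / 3412 = 18,260 kWh heat; / 4.2 = 4,347 kWh in → × £0.328 = £1,425.95; + 5 × £9.75 standing = £1,474.70
Difference = |£1,897.67 − £1,474.70| = £422.97

£422.97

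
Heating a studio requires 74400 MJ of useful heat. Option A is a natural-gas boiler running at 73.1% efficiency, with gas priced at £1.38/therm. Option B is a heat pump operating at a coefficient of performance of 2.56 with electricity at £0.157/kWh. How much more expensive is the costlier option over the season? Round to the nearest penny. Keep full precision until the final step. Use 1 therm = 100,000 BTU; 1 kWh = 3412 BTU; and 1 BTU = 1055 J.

Heat load = 74400 MJ = 74,400,000,000 J / 1055 = 70,521,327 BTU
Gas: input = 70,521,327 / 0.731 = 96,472,404 BTU = 964.7 therm → 964.7 × £1.38 = £1,331.32
Heat pump: 70,521,327 BTU / 3412 = 20,670 kWh heat; / 2.56 = 8,074 kWh in → × £0.157 = £1,267.57
Difference = |£1,331.32 − £1,267.57| = £63.75

£63.75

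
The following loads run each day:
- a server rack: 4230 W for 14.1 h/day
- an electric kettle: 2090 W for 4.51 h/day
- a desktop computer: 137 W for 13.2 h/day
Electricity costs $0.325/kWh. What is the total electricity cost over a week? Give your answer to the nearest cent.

server rack: 4230 W × 14.1 h × 7 d = 417,501 Wh = 417.5 kWh
electric kettle: 2090 W × 4.51 h × 7 d = 65,981 Wh = 65.98 kWh
desktop computer: 137 W × 13.2 h × 7 d = 12,659 Wh = 12.66 kWh
Total energy = 417.5 + 65.98 + 12.66 = 496.1 kWh
Cost = 496.1 kWh × $0.325 = $161.25

$161.25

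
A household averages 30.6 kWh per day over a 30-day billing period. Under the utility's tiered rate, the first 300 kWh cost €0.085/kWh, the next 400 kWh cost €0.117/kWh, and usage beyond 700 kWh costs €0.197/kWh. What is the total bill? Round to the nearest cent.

Usage = 30.6 kWh/day × 30 days = 918 kWh
First 300 kWh × €0.085 = €25.50
Next 400 kWh × €0.117 = €46.80
Remaining 218 kWh × €0.197 = €42.95
Total = €115.25

€115.25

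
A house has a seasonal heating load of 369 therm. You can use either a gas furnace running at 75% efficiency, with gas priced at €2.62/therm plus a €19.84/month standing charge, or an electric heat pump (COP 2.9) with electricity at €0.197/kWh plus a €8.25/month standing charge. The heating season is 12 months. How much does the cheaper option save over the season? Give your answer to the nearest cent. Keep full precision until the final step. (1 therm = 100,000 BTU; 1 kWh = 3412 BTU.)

Heat load = 369 therm × 100,000 = 36,900,000 BTU
Gas: input = 36,900,000 / 0.75 = 49,200,000 BTU = 492 therm → 492 × €2.62 = €1,289.04; + 12 × €19.84 standing = €1,527.12
Heat pump: 36,900,000 BTU / 3412 = 10,810 kWh heat; / 2.9 = 3,729 kWh in → × €0.197 = €734.66; + 12 × €8.25 standing = €833.66
Difference = |€1,527.12 − €833.66| = €693.46

€693.46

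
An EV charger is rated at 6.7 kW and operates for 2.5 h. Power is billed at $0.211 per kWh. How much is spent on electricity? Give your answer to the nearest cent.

Energy = 6700 W × 2.5 h = 16,750 Wh = 16.75 kWh
Cost = 16.75 kWh × $0.211/kWh = $3.53

$3.53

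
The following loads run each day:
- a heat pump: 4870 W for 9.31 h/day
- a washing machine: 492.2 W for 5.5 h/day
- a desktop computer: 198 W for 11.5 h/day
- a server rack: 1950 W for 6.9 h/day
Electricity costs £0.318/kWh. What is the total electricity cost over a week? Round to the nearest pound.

£142

heat pump: 4870 W × 9.31 h × 7 d = 317,378 Wh = 317.4 kWh
washing machine: 492.2 W × 5.5 h × 7 d = 18,950 Wh = 18.95 kWh
desktop computer: 198 W × 11.5 h × 7 d = 15,939 Wh = 15.94 kWh
server rack: 1950 W × 6.9 h × 7 d = 94,185 Wh = 94.19 kWh
Total energy = 317.4 + 18.95 + 15.94 + 94.19 = 446.5 kWh
Cost = 446.5 kWh × £0.318 = £141.97 ≈ £142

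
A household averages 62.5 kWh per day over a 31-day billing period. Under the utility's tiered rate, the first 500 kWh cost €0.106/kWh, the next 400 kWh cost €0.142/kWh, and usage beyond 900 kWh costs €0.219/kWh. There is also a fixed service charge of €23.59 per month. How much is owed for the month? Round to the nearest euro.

Usage = 62.5 kWh/day × 31 days = 1937.5 kWh
First 500 kWh × €0.106 = €53.00
Next 400 kWh × €0.142 = €56.80
Remaining 1037.5 kWh × €0.219 = €227.21
Energy charge = €337.01; + service €23.59 = €360.60 ≈ €361

€361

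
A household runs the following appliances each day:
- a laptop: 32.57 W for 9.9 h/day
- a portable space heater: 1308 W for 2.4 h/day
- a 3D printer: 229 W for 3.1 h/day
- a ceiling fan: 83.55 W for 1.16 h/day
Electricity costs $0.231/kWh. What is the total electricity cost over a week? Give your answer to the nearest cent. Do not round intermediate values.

laptop: 32.57 W × 9.9 h × 7 d = 2,257 Wh = 2.257 kWh
portable space heater: 1308 W × 2.4 h × 7 d = 21,974 Wh = 21.97 kWh
3D printer: 229 W × 3.1 h × 7 d = 4,969 Wh = 4.969 kWh
ceiling fan: 83.55 W × 1.16 h × 7 d = 678 Wh = 0.6784 kWh
Total energy = 2.257 + 21.97 + 4.969 + 0.6784 = 29.88 kWh
Cost = 29.88 kWh × $0.231 = $6.90

$6.90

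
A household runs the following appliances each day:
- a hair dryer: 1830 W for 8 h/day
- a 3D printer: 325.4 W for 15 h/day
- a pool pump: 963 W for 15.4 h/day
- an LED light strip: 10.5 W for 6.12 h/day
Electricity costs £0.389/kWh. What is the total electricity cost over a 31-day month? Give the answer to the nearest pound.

hair dryer: 1830 W × 8 h × 31 d = 453,840 Wh = 453.8 kWh
3D printer: 325.4 W × 15 h × 31 d = 151,311 Wh = 151.3 kWh
pool pump: 963 W × 15.4 h × 31 d = 459,736 Wh = 459.7 kWh
LED light strip: 10.5 W × 6.12 h × 31 d = 1,992 Wh = 1.992 kWh
Total energy = 453.8 + 151.3 + 459.7 + 1.992 = 1,067 kWh
Cost = 1,067 kWh × £0.389 = £415.02 ≈ £415

£415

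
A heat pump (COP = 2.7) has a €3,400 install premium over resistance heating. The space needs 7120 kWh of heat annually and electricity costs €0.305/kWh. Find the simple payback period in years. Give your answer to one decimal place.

Resistance: 7120 kWh × €0.305 = €2,171.60/yr
Heat pump: 7120 / 2.7 = 2637 kWh in → × €0.305 = €804.30/yr
Annual savings = €1,367.30
Payback = €3,400 / €1,367.30 = 2.49 years

2.5 years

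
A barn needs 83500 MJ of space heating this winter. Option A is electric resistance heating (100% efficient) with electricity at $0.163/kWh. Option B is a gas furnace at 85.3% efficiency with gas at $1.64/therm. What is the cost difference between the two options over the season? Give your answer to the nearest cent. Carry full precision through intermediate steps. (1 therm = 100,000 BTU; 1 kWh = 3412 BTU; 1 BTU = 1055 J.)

$2259.35

Heat load = 83500 MJ = 83,500,000,000 J / 1055 = 79,146,919 BTU
Gas: input = 79,146,919 / 0.853 = 92,786,541 BTU = 927.9 therm → 927.9 × $1.64 = $1,521.70
Electric: 79,146,919 BTU / 3412 = 23,200 kWh → × $0.163 = $3,781.05
Difference = |$1,521.70 − $3,781.05| = $2,259.35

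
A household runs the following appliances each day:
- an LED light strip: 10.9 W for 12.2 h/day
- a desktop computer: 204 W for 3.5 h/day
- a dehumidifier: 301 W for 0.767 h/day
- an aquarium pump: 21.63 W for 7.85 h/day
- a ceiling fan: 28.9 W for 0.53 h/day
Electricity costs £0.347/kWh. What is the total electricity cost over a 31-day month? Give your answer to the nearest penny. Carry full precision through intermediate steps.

LED light strip: 10.9 W × 12.2 h × 31 d = 4,122 Wh = 4.122 kWh
desktop computer: 204 W × 3.5 h × 31 d = 22,134 Wh = 22.13 kWh
dehumidifier: 301 W × 0.767 h × 31 d = 7,157 Wh = 7.157 kWh
aquarium pump: 21.63 W × 7.85 h × 31 d = 5,264 Wh = 5.264 kWh
ceiling fan: 28.9 W × 0.53 h × 31 d = 475 Wh = 0.4748 kWh
Total energy = 4.122 + 22.13 + 7.157 + 5.264 + 0.4748 = 39.15 kWh
Cost = 39.15 kWh × £0.347 = £13.59

£13.59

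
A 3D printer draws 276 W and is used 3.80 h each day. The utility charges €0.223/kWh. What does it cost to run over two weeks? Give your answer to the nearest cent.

Energy = 276 W × 3.80 h/day × 14 days = 14,683 Wh = 14.68 kWh
Cost = 14.68 kWh × €0.223/kWh = €3.27

€3.27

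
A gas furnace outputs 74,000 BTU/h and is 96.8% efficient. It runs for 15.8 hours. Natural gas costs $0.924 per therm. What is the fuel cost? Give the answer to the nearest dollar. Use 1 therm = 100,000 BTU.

$11

Heat delivered = 74,000 BTU/h × 15.8 h = 1,169,200 BTU
Gas input = 1,169,200 / 0.968 = 1,207,851 BTU
= 1,207,851 / 100,000 = 12.08 therm
Cost = 12.08 × $0.924/therm = $11.16 ≈ $11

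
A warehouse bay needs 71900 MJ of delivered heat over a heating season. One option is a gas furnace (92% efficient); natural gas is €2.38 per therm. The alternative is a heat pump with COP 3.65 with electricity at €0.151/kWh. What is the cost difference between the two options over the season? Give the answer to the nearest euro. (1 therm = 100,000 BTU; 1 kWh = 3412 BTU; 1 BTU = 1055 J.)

€937

Heat load = 71900 MJ = 71,900,000,000 J / 1055 = 68,151,659 BTU
Gas: input = 68,151,659 / 0.92 = 74,077,890 BTU = 740.8 therm → 740.8 × €2.38 = €1,763.05
Heat pump: 68,151,659 BTU / 3412 = 19,970 kWh heat; / 3.65 = 5,472 kWh in → × €0.151 = €826.33
Difference = |€1,763.05 − €826.33| = €936.73 ≈ €937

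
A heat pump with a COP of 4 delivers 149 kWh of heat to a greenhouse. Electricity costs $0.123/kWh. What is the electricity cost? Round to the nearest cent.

Electrical input = 149 kWh / 4 = 37.25 kWh
Cost = 37.25 × $0.123/kWh = $4.58

$4.58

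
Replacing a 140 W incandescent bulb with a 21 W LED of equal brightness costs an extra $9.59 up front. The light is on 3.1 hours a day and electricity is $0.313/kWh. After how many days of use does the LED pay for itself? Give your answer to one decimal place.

83.1 days

Power saved = 140 − 21 = 119 W
Daily energy saved = 119 W × 3.1 h = 368.9 Wh = 0.3689 kWh
Daily savings = 0.3689 × $0.313 = $0.1155
Payback = $9.59 / $0.1155 per day = 83.05 days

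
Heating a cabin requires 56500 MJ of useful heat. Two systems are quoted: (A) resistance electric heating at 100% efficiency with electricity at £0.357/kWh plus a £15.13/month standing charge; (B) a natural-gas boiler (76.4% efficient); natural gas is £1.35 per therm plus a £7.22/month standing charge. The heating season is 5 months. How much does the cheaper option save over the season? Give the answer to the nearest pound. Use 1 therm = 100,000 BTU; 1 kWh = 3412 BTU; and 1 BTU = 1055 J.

£4697

Heat load = 56500 MJ = 56,500,000,000 J / 1055 = 53,554,502 BTU
Gas: input = 53,554,502 / 0.764 = 70,097,516 BTU = 701 therm → 701 × £1.35 = £946.32; + 5 × £7.22 standing = £982.42
Electric: 53,554,502 BTU / 3412 = 15,700 kWh → × £0.357 = £5,603.45; + 5 × £15.13 standing = £5,679.10
Difference = |£982.42 − £5,679.10| = £4,696.68 ≈ £4697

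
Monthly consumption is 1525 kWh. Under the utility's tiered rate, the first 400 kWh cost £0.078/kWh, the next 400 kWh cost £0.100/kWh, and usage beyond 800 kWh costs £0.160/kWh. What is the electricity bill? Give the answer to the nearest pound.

First 400 kWh × £0.078 = £31.20
Next 400 kWh × £0.100 = £40.00
Remaining 725 kWh × £0.160 = £116.00
Total = £187.20 ≈ £187

£187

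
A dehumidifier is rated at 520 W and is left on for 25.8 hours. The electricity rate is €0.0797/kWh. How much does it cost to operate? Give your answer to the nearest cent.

Energy = 520 W × 25.8 h = 13,416 Wh = 13.42 kWh
Cost = 13.42 kWh × €0.0797/kWh = €1.07

€1.07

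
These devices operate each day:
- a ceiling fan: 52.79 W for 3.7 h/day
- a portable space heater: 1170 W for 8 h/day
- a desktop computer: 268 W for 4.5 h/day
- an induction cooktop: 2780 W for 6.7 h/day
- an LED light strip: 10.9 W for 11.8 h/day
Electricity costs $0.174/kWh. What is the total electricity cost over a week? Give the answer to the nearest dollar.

$36

ceiling fan: 52.79 W × 3.7 h × 7 d = 1,367 Wh = 1.367 kWh
portable space heater: 1170 W × 8 h × 7 d = 65,520 Wh = 65.52 kWh
desktop computer: 268 W × 4.5 h × 7 d = 8,442 Wh = 8.442 kWh
induction cooktop: 2780 W × 6.7 h × 7 d = 130,382 Wh = 130.4 kWh
LED light strip: 10.9 W × 11.8 h × 7 d = 900 Wh = 0.9003 kWh
Total energy = 1.367 + 65.52 + 8.442 + 130.4 + 0.9003 = 206.6 kWh
Cost = 206.6 kWh × $0.174 = $35.95 ≈ $36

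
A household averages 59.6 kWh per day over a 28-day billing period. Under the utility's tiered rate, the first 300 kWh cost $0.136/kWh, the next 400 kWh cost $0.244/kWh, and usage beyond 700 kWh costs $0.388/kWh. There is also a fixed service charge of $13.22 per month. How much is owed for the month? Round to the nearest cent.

Usage = 59.6 kWh/day × 28 days = 1668.8 kWh
First 300 kWh × $0.136 = $40.80
Next 400 kWh × $0.244 = $97.60
Remaining 968.8 kWh × $0.388 = $375.89
Energy charge = $514.29; + service $13.22 = $527.51

$527.51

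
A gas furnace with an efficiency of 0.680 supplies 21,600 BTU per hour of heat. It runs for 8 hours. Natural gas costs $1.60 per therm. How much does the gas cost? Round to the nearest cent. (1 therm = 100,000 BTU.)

Heat delivered = 21,600 BTU/h × 8 h = 172,800 BTU
Gas input = 172,800 / 0.680 = 254,118 BTU
= 254,118 / 100,000 = 2.541 therm
Cost = 2.541 × $1.60/therm = $4.07

$4.07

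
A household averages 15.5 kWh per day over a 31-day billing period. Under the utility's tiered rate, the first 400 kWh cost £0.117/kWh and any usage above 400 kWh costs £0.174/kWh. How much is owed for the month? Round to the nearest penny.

£60.81

Usage = 15.5 kWh/day × 31 days = 480.5 kWh
First 400 kWh × £0.117 = £46.80
Remaining 80.5 kWh × £0.174 = £14.01
Total = £60.81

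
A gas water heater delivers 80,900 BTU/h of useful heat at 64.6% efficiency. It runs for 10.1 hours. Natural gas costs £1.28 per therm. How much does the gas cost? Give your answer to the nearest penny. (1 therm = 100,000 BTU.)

Heat delivered = 80,900 BTU/h × 10.1 h = 817,090 BTU
Gas input = 817,090 / 0.646 = 1,264,845 BTU
= 1,264,845 / 100,000 = 12.65 therm
Cost = 12.65 × £1.28/therm = £16.19

£16.19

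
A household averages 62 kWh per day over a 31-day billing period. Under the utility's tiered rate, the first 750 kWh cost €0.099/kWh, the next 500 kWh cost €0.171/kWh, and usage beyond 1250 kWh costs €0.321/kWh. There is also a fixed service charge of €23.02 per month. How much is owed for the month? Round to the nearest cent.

€398.48

Usage = 62 kWh/day × 31 days = 1922 kWh
First 750 kWh × €0.099 = €74.25
Next 500 kWh × €0.171 = €85.50
Remaining 672 kWh × €0.321 = €215.71
Energy charge = €375.46; + service €23.02 = €398.48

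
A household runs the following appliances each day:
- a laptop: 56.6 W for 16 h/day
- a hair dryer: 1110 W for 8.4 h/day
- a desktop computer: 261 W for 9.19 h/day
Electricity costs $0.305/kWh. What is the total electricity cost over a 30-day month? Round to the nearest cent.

laptop: 56.6 W × 16 h × 30 d = 27,168 Wh = 27.17 kWh
hair dryer: 1110 W × 8.4 h × 30 d = 279,720 Wh = 279.7 kWh
desktop computer: 261 W × 9.19 h × 30 d = 71,958 Wh = 71.96 kWh
Total energy = 27.17 + 279.7 + 71.96 = 378.8 kWh
Cost = 378.8 kWh × $0.305 = $115.55

$115.55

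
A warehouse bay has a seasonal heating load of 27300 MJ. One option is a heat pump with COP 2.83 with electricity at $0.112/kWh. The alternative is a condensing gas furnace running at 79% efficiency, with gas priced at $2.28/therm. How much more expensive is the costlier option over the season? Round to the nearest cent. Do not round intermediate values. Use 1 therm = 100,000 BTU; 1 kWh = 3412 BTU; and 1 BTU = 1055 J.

$446.68

Heat load = 27300 MJ = 27,300,000,000 J / 1055 = 25,876,777 BTU
Gas: input = 25,876,777 / 0.79 = 32,755,414 BTU = 327.6 therm → 327.6 × $2.28 = $746.82
Heat pump: 25,876,777 BTU / 3412 = 7,584 kWh heat; / 2.83 = 2,680 kWh in → × $0.112 = $300.15
Difference = |$746.82 − $300.15| = $446.68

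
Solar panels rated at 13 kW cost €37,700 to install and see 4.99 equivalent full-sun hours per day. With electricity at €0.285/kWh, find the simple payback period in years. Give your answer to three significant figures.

5.59 years

Daily generation = 13 kW × 4.99 h = 64.87 kWh
Annual generation = 64.87 × 365 = 23678 kWh
Annual savings = 23678 × €0.285 = €6,748.10
Payback = €37,700 / €6,748.10 = 5.59 years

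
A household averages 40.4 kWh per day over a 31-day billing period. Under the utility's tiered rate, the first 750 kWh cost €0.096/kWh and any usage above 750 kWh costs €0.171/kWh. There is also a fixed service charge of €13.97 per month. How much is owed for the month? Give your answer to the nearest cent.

€171.88

Usage = 40.4 kWh/day × 31 days = 1252.4 kWh
First 750 kWh × €0.096 = €72.00
Remaining 502.4 kWh × €0.171 = €85.91
Energy charge = €157.91; + service €13.97 = €171.88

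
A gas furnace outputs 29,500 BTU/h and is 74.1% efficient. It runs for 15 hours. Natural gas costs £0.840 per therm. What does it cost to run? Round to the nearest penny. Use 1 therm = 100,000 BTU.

Heat delivered = 29,500 BTU/h × 15 h = 442,500 BTU
Gas input = 442,500 / 0.741 = 597,166 BTU
= 597,166 / 100,000 = 5.972 therm
Cost = 5.972 × £0.840/therm = £5.02

£5.02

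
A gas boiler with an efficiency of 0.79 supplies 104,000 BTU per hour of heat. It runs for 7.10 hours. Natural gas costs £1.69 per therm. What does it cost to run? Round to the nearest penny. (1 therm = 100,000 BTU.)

£15.80

Heat delivered = 104,000 BTU/h × 7.10 h = 738,400 BTU
Gas input = 738,400 / 0.79 = 934,684 BTU
= 934,684 / 100,000 = 9.347 therm
Cost = 9.347 × £1.69/therm = £15.80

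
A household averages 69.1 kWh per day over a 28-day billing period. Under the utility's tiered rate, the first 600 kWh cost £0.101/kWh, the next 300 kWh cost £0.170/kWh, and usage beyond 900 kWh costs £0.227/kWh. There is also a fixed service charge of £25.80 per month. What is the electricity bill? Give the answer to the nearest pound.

Usage = 69.1 kWh/day × 28 days = 1934.8 kWh
First 600 kWh × £0.101 = £60.60
Next 300 kWh × £0.170 = £51.00
Remaining 1034.8 kWh × £0.227 = £234.90
Energy charge = £346.50; + service £25.80 = £372.30 ≈ £372

£372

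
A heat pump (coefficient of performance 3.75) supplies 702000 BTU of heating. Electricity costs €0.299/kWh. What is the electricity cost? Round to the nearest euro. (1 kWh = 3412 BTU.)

€16

Heat delivered = 702,000 BTU / 3412 = 205.7 kWh
Electrical input = 205.7 kWh / 3.75 = 54.87 kWh
Cost = 54.87 × €0.299/kWh = €16.40 ≈ €16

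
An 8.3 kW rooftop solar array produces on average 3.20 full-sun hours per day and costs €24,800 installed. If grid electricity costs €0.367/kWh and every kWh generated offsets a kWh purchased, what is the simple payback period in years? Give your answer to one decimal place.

7.0 years

Daily generation = 8.3 kW × 3.20 h = 26.56 kWh
Annual generation = 26.56 × 365 = 9694.4 kWh
Annual savings = 9694.4 × €0.367 = €3,557.84
Payback = €24,800 / €3,557.84 = 6.97 years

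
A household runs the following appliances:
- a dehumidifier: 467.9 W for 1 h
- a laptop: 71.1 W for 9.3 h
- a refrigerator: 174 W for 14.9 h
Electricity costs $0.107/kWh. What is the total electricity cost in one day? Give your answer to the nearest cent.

$0.40

dehumidifier: 467.9 W × 1 h = 468 Wh = 0.4679 kWh
laptop: 71.1 W × 9.3 h = 661 Wh = 0.6612 kWh
refrigerator: 174 W × 14.9 h = 2,593 Wh = 2.593 kWh
Total energy = 0.4679 + 0.6612 + 2.593 = 3.722 kWh
Cost = 3.722 kWh × $0.107 = $0.40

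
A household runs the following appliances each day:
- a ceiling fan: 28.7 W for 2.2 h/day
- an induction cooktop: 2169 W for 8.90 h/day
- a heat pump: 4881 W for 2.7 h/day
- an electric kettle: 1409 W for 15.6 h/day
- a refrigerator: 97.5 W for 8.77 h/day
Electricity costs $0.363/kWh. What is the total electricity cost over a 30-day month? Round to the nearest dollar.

$603

ceiling fan: 28.7 W × 2.2 h × 30 d = 1,894 Wh = 1.894 kWh
induction cooktop: 2169 W × 8.90 h × 30 d = 579,123 Wh = 579.1 kWh
heat pump: 4881 W × 2.7 h × 30 d = 395,361 Wh = 395.4 kWh
electric kettle: 1409 W × 15.6 h × 30 d = 659,412 Wh = 659.4 kWh
refrigerator: 97.5 W × 8.77 h × 30 d = 25,652 Wh = 25.65 kWh
Total energy = 1.894 + 579.1 + 395.4 + 659.4 + 25.65 = 1,661 kWh
Cost = 1,661 kWh × $0.363 = $603.10 ≈ $603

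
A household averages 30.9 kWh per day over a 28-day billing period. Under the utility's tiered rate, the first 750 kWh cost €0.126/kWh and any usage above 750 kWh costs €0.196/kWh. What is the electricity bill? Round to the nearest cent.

€117.08

Usage = 30.9 kWh/day × 28 days = 865.2 kWh
First 750 kWh × €0.126 = €94.50
Remaining 115.2 kWh × €0.196 = €22.58
Total = €117.08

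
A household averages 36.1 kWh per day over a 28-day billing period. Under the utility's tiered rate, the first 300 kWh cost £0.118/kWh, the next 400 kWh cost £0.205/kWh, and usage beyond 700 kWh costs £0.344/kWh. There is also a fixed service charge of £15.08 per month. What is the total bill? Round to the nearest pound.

Usage = 36.1 kWh/day × 28 days = 1010.8 kWh
First 300 kWh × £0.118 = £35.40
Next 400 kWh × £0.205 = £82.00
Remaining 310.8 kWh × £0.344 = £106.92
Energy charge = £224.32; + service £15.08 = £239.40 ≈ £239

£239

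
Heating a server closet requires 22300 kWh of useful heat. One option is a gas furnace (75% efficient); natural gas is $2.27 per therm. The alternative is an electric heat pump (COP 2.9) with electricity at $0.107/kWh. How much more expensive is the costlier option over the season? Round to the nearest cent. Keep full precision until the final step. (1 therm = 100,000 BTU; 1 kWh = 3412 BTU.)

$1480.12

Heat load = 22300 kWh × 3412 = 76,087,600 BTU
Gas: input = 76,087,600 / 0.75 = 101,450,133 BTU = 1,015 therm → 1,015 × $2.27 = $2,302.92
Heat pump: 76,087,600 BTU / 3412 = 22,300 kWh heat; / 2.9 = 7,690 kWh in → × $0.107 = $822.79
Difference = |$2,302.92 − $822.79| = $1,480.12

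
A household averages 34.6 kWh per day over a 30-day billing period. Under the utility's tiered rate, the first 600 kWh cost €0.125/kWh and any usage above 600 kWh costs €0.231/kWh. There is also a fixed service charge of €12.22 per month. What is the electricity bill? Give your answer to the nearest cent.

Usage = 34.6 kWh/day × 30 days = 1038 kWh
First 600 kWh × €0.125 = €75.00
Remaining 438 kWh × €0.231 = €101.18
Energy charge = €176.18; + service €12.22 = €188.40

€188.40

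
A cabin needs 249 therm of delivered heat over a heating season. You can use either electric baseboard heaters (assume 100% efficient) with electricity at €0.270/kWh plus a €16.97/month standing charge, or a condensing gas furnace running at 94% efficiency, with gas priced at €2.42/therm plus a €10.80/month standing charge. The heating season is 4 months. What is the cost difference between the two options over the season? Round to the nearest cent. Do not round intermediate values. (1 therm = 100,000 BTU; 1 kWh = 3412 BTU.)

€1354.04

Heat load = 249 therm × 100,000 = 24,900,000 BTU
Gas: input = 24,900,000 / 0.94 = 26,489,362 BTU = 264.9 therm → 264.9 × €2.42 = €641.04; + 4 × €10.80 standing = €684.24
Electric: 24,900,000 BTU / 3412 = 7,298 kWh → × €0.270 = €1,970.40; + 4 × €16.97 standing = €2,038.28
Difference = |€684.24 − €2,038.28| = €1,354.04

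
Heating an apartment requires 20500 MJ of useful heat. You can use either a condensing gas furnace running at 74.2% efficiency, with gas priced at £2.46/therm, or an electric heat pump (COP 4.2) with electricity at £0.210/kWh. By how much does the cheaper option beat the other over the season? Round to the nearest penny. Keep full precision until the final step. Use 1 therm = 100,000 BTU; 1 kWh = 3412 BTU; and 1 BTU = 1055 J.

Heat load = 20500 MJ = 20,500,000,000 J / 1055 = 19,431,280 BTU
Gas: input = 19,431,280 / 0.742 = 26,187,708 BTU = 261.9 therm → 261.9 × £2.46 = £644.22
Heat pump: 19,431,280 BTU / 3412 = 5,695 kWh heat; / 4.2 = 1,356 kWh in → × £0.210 = £284.75
Difference = |£644.22 − £284.75| = £359.47

£359.47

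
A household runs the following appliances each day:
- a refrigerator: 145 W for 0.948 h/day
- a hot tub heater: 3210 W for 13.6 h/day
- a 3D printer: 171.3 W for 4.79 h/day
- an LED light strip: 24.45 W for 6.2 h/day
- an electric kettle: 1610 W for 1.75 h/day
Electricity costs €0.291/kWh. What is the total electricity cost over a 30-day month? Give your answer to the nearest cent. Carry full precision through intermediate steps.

€415.40

refrigerator: 145 W × 0.948 h × 30 d = 4,124 Wh = 4.124 kWh
hot tub heater: 3210 W × 13.6 h × 30 d = 1,309,680 Wh = 1,310 kWh
3D printer: 171.3 W × 4.79 h × 30 d = 24,616 Wh = 24.62 kWh
LED light strip: 24.45 W × 6.2 h × 30 d = 4,548 Wh = 4.548 kWh
electric kettle: 1610 W × 1.75 h × 30 d = 84,525 Wh = 84.53 kWh
Total energy = 4.124 + 1,310 + 24.62 + 4.548 + 84.53 = 1,427 kWh
Cost = 1,427 kWh × €0.291 = €415.40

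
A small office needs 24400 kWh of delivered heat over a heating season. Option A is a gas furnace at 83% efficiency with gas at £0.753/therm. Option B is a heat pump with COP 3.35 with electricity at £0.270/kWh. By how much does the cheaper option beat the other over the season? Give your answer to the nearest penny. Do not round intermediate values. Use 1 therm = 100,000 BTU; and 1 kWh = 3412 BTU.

Heat load = 24400 kWh × 3412 = 83,252,800 BTU
Gas: input = 83,252,800 / 0.83 = 100,304,578 BTU = 1,003 therm → 1,003 × £0.753 = £755.29
Heat pump: 83,252,800 BTU / 3412 = 24,400 kWh heat; / 3.35 = 7,284 kWh in → × £0.270 = £1,966.57
Difference = |£755.29 − £1,966.57| = £1,211.27

£1211.27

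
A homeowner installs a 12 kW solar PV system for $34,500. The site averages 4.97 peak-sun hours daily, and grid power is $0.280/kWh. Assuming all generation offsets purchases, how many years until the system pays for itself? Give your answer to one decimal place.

5.7 years

Daily generation = 12 kW × 4.97 h = 59.64 kWh
Annual generation = 59.64 × 365 = 21769 kWh
Annual savings = 21769 × $0.280 = $6,095.21
Payback = $34,500 / $6,095.21 = 5.66 years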